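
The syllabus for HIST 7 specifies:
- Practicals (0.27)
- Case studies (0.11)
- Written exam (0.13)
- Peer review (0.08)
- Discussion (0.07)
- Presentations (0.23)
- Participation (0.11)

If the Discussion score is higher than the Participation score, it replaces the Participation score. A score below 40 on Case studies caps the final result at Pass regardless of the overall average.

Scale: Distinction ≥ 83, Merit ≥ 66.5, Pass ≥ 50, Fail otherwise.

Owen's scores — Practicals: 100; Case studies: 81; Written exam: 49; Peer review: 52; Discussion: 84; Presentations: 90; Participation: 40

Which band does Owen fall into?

Discussion (84) > Participation (40), so Participation counts as 84.
Case studies score 81 ≥ 40: minimum met.
Weighted total:
  Practicals 100 × 0.27 = 27
  Case studies 81 × 0.11 = 8.91
  Written exam 49 × 0.13 = 6.37
  Peer review 52 × 0.08 = 4.16
  Discussion 84 × 0.07 = 5.88
  Presentations 90 × 0.23 = 20.7
  Participation 84 × 0.11 = 9.24
Sum = 82.26
82.26 is ≥ 66.5 and < 83 → Merit

Merit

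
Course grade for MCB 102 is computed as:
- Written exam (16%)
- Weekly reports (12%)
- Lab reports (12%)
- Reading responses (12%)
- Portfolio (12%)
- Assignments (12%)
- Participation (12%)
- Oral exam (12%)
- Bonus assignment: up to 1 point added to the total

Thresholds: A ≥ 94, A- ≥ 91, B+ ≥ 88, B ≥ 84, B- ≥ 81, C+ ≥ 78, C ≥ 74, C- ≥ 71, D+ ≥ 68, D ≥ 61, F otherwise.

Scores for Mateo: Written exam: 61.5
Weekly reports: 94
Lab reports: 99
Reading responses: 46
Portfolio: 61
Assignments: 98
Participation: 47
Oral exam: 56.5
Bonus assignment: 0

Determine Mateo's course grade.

D+

Weighted total:
  Written exam 61.5 × 0.16 = 9.84
  Weekly reports 94 × 0.12 = 11.28
  Lab reports 99 × 0.12 = 11.88
  Reading responses 46 × 0.12 = 5.52
  Portfolio 61 × 0.12 = 7.32
  Assignments 98 × 0.12 = 11.76
  Participation 47 × 0.12 = 5.64
  Oral exam 56.5 × 0.12 = 6.78
Sum = 70.02
Bonus assignment: 70.02 + 0 = 70.02
70.02 is ≥ 68 and < 71 → D+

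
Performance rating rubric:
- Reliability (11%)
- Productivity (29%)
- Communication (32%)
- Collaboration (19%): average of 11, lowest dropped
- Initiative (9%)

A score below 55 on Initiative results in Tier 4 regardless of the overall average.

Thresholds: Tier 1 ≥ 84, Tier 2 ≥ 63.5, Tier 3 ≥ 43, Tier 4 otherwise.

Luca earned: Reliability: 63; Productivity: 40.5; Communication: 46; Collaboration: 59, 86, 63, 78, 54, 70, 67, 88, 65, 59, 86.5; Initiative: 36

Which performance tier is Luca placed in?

Tier 4

Collaboration: drop 54 → average of remaining 10 = 721.5/10 = 72.15
Initiative score 36 < 55: minimum not met.
Weighted total:
  Reliability 63 × 0.11 = 6.93
  Productivity 40.5 × 0.29 = 11.745
  Communication 46 × 0.32 = 14.72
  Collaboration 72.15 × 0.19 = 13.7085
  Initiative 36 × 0.09 = 3.24
Sum = 50.3435
Because the Initiative minimum was not met, the result is Tier 4.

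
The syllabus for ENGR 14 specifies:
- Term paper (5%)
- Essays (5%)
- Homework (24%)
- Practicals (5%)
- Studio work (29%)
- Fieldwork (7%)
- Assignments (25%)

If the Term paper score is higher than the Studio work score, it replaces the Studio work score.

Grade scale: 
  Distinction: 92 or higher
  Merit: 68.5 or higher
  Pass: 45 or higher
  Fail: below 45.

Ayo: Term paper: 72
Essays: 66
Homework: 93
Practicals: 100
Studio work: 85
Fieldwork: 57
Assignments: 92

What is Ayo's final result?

Term paper (72) ≤ Studio work (85), so Studio work stays at 85.
Weighted total:
  Term paper 72 × 0.05 = 3.6
  Essays 66 × 0.05 = 3.3
  Homework 93 × 0.24 = 22.32
  Practicals 100 × 0.05 = 5
  Studio work 85 × 0.29 = 24.65
  Fieldwork 57 × 0.07 = 3.99
  Assignments 92 × 0.25 = 23
Sum = 85.86
85.86 is ≥ 68.5 and < 92 → Merit

Merit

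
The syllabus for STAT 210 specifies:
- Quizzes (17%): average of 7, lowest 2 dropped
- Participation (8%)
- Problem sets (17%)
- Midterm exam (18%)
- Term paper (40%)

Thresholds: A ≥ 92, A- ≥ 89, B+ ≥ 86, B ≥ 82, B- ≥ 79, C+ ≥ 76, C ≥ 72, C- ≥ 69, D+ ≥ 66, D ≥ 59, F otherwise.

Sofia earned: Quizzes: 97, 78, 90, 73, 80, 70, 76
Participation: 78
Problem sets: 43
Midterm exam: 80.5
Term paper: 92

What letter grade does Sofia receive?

B-

Quizzes: drop 70, 73 → average of remaining 5 = 421/5 = 84.2
Weighted total:
  Quizzes 84.2 × 0.17 = 14.314
  Participation 78 × 0.08 = 6.24
  Problem sets 43 × 0.17 = 7.31
  Midterm exam 80.5 × 0.18 = 14.49
  Term paper 92 × 0.4 = 36.8
Sum = 79.154
79.154 is ≥ 79 and < 82 → B-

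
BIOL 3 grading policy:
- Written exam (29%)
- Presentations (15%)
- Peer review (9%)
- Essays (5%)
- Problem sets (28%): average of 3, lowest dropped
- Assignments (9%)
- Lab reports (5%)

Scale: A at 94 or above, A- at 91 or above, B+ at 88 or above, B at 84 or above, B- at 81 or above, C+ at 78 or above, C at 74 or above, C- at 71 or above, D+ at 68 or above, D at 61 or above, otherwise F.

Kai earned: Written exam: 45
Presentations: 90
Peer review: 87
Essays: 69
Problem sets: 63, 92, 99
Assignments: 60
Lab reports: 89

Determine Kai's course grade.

C

Problem sets: drop 63 → average of remaining 2 = 191/2 = 95.5
Weighted total:
  Written exam 45 × 0.29 = 13.05
  Presentations 90 × 0.15 = 13.5
  Peer review 87 × 0.09 = 7.83
  Essays 69 × 0.05 = 3.45
  Problem sets 95.5 × 0.28 = 26.74
  Assignments 60 × 0.09 = 5.4
  Lab reports 89 × 0.05 = 4.45
Sum = 74.42
74.42 is ≥ 74 and < 78 → C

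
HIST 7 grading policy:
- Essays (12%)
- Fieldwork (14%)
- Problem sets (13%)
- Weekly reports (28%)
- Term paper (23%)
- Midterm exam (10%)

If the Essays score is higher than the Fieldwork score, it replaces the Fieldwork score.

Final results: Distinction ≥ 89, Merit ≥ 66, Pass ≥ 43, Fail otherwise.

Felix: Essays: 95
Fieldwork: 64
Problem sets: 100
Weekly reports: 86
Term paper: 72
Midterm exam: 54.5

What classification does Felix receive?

Merit

Essays (95) > Fieldwork (64), so Fieldwork counts as 95.
Weighted total:
  Essays 95 × 0.12 = 11.4
  Fieldwork 95 × 0.14 = 13.3
  Problem sets 100 × 0.13 = 13
  Weekly reports 86 × 0.28 = 24.08
  Term paper 72 × 0.23 = 16.56
  Midterm exam 54.5 × 0.1 = 5.45
Sum = 83.79
83.79 is ≥ 66 and < 89 → Merit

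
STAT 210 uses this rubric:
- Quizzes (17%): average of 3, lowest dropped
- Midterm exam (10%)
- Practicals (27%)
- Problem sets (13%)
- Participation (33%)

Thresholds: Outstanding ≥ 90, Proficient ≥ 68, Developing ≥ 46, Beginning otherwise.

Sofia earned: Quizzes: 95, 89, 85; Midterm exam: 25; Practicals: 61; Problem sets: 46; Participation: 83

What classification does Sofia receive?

Developing

Quizzes: drop 85 → average of remaining 2 = 184/2 = 92
Weighted total:
  Quizzes 92 × 0.17 = 15.64
  Midterm exam 25 × 0.1 = 2.5
  Practicals 61 × 0.27 = 16.47
  Problem sets 46 × 0.13 = 5.98
  Participation 83 × 0.33 = 27.39
Sum = 67.98
67.98 is ≥ 46 and < 68 → Developing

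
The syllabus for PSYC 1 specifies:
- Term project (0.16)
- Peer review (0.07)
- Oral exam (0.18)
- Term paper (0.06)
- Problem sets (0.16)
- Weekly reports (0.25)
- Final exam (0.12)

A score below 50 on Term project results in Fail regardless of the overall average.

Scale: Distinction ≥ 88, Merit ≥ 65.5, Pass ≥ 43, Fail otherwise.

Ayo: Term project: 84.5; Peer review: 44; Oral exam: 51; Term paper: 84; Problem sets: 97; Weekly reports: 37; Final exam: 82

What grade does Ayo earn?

Term project score 84.5 ≥ 50: minimum met.
Weighted total:
  Term project 84.5 × 0.16 = 13.52
  Peer review 44 × 0.07 = 3.08
  Oral exam 51 × 0.18 = 9.18
  Term paper 84 × 0.06 = 5.04
  Problem sets 97 × 0.16 = 15.52
  Weekly reports 37 × 0.25 = 9.25
  Final exam 82 × 0.12 = 9.84
Sum = 65.43
65.43 is ≥ 43 and < 65.5 → Pass

Pass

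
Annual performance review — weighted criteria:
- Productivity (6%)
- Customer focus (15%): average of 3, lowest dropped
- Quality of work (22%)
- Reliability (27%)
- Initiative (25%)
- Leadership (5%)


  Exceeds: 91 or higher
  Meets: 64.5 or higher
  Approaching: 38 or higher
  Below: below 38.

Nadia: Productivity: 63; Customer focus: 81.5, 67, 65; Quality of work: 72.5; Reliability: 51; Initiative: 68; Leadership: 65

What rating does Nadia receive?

Meets

Customer focus: drop 65 → average of remaining 2 = 148.5/2 = 74.25
Weighted total:
  Productivity 63 × 0.06 = 3.78
  Customer focus 74.25 × 0.15 = 11.1375
  Quality of work 72.5 × 0.22 = 15.95
  Reliability 51 × 0.27 = 13.77
  Initiative 68 × 0.25 = 17
  Leadership 65 × 0.05 = 3.25
Sum = 64.8875
64.8875 is ≥ 64.5 and < 91 → Meets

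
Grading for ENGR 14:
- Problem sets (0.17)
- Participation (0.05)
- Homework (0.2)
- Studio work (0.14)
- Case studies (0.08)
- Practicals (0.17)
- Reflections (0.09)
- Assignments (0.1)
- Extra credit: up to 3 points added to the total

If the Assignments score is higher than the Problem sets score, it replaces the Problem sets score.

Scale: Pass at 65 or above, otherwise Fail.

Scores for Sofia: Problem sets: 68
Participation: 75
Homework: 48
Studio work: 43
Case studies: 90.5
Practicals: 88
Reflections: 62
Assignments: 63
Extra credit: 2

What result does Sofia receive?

Pass

Assignments (63) ≤ Problem sets (68), so Problem sets stays at 68.
Weighted total:
  Problem sets 68 × 0.17 = 11.56
  Participation 75 × 0.05 = 3.75
  Homework 48 × 0.2 = 9.6
  Studio work 43 × 0.14 = 6.02
  Case studies 90.5 × 0.08 = 7.24
  Practicals 88 × 0.17 = 14.96
  Reflections 62 × 0.09 = 5.58
  Assignments 63 × 0.1 = 6.3
Sum = 65.01
Extra credit: 65.01 + 2 = 67.01
67.01 ≥ 65 → Pass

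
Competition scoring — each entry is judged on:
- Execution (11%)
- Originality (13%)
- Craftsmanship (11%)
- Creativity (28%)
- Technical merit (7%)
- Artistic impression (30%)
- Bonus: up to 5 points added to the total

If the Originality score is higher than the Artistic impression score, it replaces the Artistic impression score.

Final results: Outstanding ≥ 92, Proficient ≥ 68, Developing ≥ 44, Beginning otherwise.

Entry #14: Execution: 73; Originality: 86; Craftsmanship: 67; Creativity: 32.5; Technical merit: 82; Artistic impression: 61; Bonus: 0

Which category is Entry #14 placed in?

Developing

Originality (86) > Artistic impression (61), so Artistic impression counts as 86.
Weighted total:
  Execution 73 × 0.11 = 8.03
  Originality 86 × 0.13 = 11.18
  Craftsmanship 67 × 0.11 = 7.37
  Creativity 32.5 × 0.28 = 9.1
  Technical merit 82 × 0.07 = 5.74
  Artistic impression 86 × 0.3 = 25.8
Sum = 67.22
Bonus: 67.22 + 0 = 67.22
67.22 is ≥ 44 and < 68 → Developing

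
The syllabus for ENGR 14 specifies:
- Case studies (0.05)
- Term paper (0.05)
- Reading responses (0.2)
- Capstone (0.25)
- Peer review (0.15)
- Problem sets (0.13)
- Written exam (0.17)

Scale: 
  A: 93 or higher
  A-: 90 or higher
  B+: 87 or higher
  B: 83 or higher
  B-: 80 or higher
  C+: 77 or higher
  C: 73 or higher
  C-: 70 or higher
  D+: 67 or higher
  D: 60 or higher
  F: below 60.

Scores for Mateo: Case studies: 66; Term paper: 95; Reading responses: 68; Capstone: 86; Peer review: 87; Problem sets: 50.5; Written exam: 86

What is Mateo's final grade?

Weighted total:
  Case studies 66 × 0.05 = 3.3
  Term paper 95 × 0.05 = 4.75
  Reading responses 68 × 0.2 = 13.6
  Capstone 86 × 0.25 = 21.5
  Peer review 87 × 0.15 = 13.05
  Problem sets 50.5 × 0.13 = 6.565
  Written exam 86 × 0.17 = 14.62
Sum = 77.385
77.385 is ≥ 77 and < 80 → C+

C+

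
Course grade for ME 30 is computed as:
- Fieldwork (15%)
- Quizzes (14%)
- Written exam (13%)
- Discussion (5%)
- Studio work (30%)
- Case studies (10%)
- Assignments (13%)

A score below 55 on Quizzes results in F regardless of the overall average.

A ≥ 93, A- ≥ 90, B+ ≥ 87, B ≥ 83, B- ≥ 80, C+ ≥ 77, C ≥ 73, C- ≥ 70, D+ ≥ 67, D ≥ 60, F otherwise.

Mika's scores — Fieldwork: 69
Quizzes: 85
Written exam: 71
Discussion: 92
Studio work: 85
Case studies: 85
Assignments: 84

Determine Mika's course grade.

Quizzes score 85 ≥ 55: minimum met.
Weighted total:
  Fieldwork 69 × 0.15 = 10.35
  Quizzes 85 × 0.14 = 11.9
  Written exam 71 × 0.13 = 9.23
  Discussion 92 × 0.05 = 4.6
  Studio work 85 × 0.3 = 25.5
  Case studies 85 × 0.1 = 8.5
  Assignments 84 × 0.13 = 10.92
Sum = 81
81 is ≥ 80 and < 83 → B-

B-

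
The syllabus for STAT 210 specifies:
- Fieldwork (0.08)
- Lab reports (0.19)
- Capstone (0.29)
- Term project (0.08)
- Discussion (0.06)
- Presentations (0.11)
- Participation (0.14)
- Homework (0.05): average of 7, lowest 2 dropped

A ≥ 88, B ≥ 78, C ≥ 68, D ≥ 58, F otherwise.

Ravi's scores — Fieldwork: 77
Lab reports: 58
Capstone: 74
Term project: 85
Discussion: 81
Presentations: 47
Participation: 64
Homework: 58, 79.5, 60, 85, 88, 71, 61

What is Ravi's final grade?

C

Homework: drop 58, 60 → average of remaining 5 = 384.5/5 = 76.9
Weighted total:
  Fieldwork 77 × 0.08 = 6.16
  Lab reports 58 × 0.19 = 11.02
  Capstone 74 × 0.29 = 21.46
  Term project 85 × 0.08 = 6.8
  Discussion 81 × 0.06 = 4.86
  Presentations 47 × 0.11 = 5.17
  Participation 64 × 0.14 = 8.96
  Homework 76.9 × 0.05 = 3.845
Sum = 68.275
68.275 is ≥ 68 and < 78 → C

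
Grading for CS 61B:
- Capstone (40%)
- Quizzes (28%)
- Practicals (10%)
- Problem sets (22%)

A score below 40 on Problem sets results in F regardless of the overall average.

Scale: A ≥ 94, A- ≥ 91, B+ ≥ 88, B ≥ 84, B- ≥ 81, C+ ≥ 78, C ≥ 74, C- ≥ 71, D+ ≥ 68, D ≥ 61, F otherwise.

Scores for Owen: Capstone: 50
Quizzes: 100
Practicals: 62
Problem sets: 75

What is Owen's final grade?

Problem sets score 75 ≥ 40: minimum met.
Weighted total:
  Capstone 50 × 0.4 = 20
  Quizzes 100 × 0.28 = 28
  Practicals 62 × 0.1 = 6.2
  Problem sets 75 × 0.22 = 16.5
Sum = 70.7
70.7 is ≥ 68 and < 71 → D+

D+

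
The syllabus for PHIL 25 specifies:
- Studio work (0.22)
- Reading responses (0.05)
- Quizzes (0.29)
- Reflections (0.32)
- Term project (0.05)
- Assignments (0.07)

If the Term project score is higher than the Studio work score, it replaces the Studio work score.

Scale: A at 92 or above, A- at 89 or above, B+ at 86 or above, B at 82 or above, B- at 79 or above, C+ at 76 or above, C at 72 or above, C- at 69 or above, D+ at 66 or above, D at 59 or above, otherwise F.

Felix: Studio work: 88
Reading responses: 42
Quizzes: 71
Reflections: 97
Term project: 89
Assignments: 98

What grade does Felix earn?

Term project (89) > Studio work (88), so Studio work counts as 89.
Weighted total:
  Studio work 89 × 0.22 = 19.58
  Reading responses 42 × 0.05 = 2.1
  Quizzes 71 × 0.29 = 20.59
  Reflections 97 × 0.32 = 31.04
  Term project 89 × 0.05 = 4.45
  Assignments 98 × 0.07 = 6.86
Sum = 84.62
84.62 is ≥ 82 and < 86 → B

B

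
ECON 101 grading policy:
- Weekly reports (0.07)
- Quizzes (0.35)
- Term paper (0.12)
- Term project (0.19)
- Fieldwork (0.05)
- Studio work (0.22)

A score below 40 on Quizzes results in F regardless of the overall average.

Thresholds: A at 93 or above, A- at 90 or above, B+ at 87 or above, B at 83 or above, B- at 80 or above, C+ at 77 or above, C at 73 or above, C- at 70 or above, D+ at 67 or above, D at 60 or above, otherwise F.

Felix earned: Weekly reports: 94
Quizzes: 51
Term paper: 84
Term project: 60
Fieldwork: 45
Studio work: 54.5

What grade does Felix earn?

D

Quizzes score 51 ≥ 40: minimum met.
Weighted total:
  Weekly reports 94 × 0.07 = 6.58
  Quizzes 51 × 0.35 = 17.85
  Term paper 84 × 0.12 = 10.08
  Term project 60 × 0.19 = 11.4
  Fieldwork 45 × 0.05 = 2.25
  Studio work 54.5 × 0.22 = 11.99
Sum = 60.15
60.15 is ≥ 60 and < 67 → D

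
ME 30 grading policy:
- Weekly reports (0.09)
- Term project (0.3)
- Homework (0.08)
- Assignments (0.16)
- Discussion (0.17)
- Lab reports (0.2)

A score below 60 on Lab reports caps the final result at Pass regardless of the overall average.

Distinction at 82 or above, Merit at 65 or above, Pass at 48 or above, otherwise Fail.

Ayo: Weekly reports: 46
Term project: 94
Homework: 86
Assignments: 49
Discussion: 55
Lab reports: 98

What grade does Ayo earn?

Lab reports score 98 ≥ 60: minimum met.
Weighted total:
  Weekly reports 46 × 0.09 = 4.14
  Term project 94 × 0.3 = 28.2
  Homework 86 × 0.08 = 6.88
  Assignments 49 × 0.16 = 7.84
  Discussion 55 × 0.17 = 9.35
  Lab reports 98 × 0.2 = 19.6
Sum = 76.01
76.01 is ≥ 65 and < 82 → Merit

Merit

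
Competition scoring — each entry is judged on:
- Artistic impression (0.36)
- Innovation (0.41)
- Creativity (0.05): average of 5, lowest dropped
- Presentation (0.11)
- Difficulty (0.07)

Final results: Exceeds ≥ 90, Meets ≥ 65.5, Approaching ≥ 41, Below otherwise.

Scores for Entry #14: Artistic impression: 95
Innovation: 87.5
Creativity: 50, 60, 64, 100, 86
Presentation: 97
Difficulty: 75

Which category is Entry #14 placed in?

Meets

Creativity: drop 50 → average of remaining 4 = 310/4 = 77.5
Weighted total:
  Artistic impression 95 × 0.36 = 34.2
  Innovation 87.5 × 0.41 = 35.875
  Creativity 77.5 × 0.05 = 3.875
  Presentation 97 × 0.11 = 10.67
  Difficulty 75 × 0.07 = 5.25
Sum = 89.87
89.87 is ≥ 65.5 and < 90 → Meets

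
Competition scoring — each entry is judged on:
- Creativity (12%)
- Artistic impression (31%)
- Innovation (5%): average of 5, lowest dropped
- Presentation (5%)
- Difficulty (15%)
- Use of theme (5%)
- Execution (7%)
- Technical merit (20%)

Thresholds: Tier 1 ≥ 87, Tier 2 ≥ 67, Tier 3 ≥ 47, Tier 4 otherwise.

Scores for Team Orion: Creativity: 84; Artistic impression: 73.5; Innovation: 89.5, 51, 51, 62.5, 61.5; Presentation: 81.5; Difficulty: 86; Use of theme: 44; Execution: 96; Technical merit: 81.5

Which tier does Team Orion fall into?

Tier 2

Innovation: drop 51 → average of remaining 4 = 264.5/4 = 66.125
Weighted total:
  Creativity 84 × 0.12 = 10.08
  Artistic impression 73.5 × 0.31 = 22.785
  Innovation 66.125 × 0.05 = 3.30625
  Presentation 81.5 × 0.05 = 4.075
  Difficulty 86 × 0.15 = 12.9
  Use of theme 44 × 0.05 = 2.2
  Execution 96 × 0.07 = 6.72
  Technical merit 81.5 × 0.2 = 16.3
Sum = 78.36625
78.36625 is ≥ 67 and < 87 → Tier 2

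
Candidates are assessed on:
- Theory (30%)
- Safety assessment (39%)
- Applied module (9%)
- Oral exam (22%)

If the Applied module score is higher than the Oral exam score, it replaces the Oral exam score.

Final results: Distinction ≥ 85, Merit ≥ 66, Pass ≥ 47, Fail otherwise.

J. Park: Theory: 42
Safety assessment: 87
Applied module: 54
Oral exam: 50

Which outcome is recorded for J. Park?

Pass

Applied module (54) > Oral exam (50), so Oral exam counts as 54.
Weighted total:
  Theory 42 × 0.3 = 12.6
  Safety assessment 87 × 0.39 = 33.93
  Applied module 54 × 0.09 = 4.86
  Oral exam 54 × 0.22 = 11.88
Sum = 63.27
63.27 is ≥ 47 and < 66 → Pass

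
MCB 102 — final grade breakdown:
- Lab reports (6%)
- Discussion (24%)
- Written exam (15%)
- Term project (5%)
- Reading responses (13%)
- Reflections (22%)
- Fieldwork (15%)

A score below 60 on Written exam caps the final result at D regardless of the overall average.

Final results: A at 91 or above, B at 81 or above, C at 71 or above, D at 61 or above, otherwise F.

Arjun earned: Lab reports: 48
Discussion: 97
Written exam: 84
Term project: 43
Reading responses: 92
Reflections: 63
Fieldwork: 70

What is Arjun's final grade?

Written exam score 84 ≥ 60: minimum met.
Weighted total:
  Lab reports 48 × 0.06 = 2.88
  Discussion 97 × 0.24 = 23.28
  Written exam 84 × 0.15 = 12.6
  Term project 43 × 0.05 = 2.15
  Reading responses 92 × 0.13 = 11.96
  Reflections 63 × 0.22 = 13.86
  Fieldwork 70 × 0.15 = 10.5
Sum = 77.23
77.23 is ≥ 71 and < 81 → C

C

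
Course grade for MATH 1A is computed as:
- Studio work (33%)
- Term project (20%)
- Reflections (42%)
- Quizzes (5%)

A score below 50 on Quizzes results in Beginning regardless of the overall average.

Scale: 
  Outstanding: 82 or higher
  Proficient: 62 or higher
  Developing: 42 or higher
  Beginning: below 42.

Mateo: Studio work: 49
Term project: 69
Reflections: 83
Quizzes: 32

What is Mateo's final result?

Beginning

Quizzes score 32 < 50: minimum not met.
Weighted total:
  Studio work 49 × 0.33 = 16.17
  Term project 69 × 0.2 = 13.8
  Reflections 83 × 0.42 = 34.86
  Quizzes 32 × 0.05 = 1.6
Sum = 66.43
Because the Quizzes minimum was not met, the result is Beginning.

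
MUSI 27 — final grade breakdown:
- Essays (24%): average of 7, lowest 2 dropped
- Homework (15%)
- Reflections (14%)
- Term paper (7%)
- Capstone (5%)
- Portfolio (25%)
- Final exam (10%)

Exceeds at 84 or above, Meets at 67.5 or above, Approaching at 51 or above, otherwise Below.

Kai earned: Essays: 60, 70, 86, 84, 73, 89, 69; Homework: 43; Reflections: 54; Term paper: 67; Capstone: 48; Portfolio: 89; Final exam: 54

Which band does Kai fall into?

Meets

Essays: drop 60, 69 → average of remaining 5 = 402/5 = 80.4
Weighted total:
  Essays 80.4 × 0.24 = 19.296
  Homework 43 × 0.15 = 6.45
  Reflections 54 × 0.14 = 7.56
  Term paper 67 × 0.07 = 4.69
  Capstone 48 × 0.05 = 2.4
  Portfolio 89 × 0.25 = 22.25
  Final exam 54 × 0.1 = 5.4
Sum = 68.046
68.046 is ≥ 67.5 and < 84 → Meets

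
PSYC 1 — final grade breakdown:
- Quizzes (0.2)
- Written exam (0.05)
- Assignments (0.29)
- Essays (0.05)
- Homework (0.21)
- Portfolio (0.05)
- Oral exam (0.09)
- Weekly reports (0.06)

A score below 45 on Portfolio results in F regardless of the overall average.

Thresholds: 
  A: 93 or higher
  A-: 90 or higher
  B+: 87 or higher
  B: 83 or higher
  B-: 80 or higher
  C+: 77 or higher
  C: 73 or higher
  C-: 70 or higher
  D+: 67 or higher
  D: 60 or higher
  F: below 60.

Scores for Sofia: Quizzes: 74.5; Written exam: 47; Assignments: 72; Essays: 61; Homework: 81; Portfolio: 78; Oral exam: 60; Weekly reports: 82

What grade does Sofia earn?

Portfolio score 78 ≥ 45: minimum met.
Weighted total:
  Quizzes 74.5 × 0.2 = 14.9
  Written exam 47 × 0.05 = 2.35
  Assignments 72 × 0.29 = 20.88
  Essays 61 × 0.05 = 3.05
  Homework 81 × 0.21 = 17.01
  Portfolio 78 × 0.05 = 3.9
  Oral exam 60 × 0.09 = 5.4
  Weekly reports 82 × 0.06 = 4.92
Sum = 72.41
72.41 is ≥ 70 and < 73 → C-

C-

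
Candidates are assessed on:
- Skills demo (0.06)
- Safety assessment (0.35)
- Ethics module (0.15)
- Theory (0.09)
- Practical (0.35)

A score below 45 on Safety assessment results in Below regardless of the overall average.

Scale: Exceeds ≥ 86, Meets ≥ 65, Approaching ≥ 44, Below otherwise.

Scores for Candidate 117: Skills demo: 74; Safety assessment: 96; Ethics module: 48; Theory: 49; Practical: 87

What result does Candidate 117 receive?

Safety assessment score 96 ≥ 45: minimum met.
Weighted total:
  Skills demo 74 × 0.06 = 4.44
  Safety assessment 96 × 0.35 = 33.6
  Ethics module 48 × 0.15 = 7.2
  Theory 49 × 0.09 = 4.41
  Practical 87 × 0.35 = 30.45
Sum = 80.1
80.1 is ≥ 65 and < 86 → Meets

Meets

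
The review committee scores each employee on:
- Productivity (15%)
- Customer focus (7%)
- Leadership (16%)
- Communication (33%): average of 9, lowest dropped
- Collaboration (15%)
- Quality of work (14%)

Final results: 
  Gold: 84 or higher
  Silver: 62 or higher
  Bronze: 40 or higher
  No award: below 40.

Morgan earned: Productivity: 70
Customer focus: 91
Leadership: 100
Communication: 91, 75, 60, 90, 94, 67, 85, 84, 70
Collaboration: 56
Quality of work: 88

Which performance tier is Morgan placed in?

Silver

Communication: drop 60 → average of remaining 8 = 656/8 = 82
Weighted total:
  Productivity 70 × 0.15 = 10.5
  Customer focus 91 × 0.07 = 6.37
  Leadership 100 × 0.16 = 16
  Communication 82 × 0.33 = 27.06
  Collaboration 56 × 0.15 = 8.4
  Quality of work 88 × 0.14 = 12.32
Sum = 80.65
80.65 is ≥ 62 and < 84 → Silver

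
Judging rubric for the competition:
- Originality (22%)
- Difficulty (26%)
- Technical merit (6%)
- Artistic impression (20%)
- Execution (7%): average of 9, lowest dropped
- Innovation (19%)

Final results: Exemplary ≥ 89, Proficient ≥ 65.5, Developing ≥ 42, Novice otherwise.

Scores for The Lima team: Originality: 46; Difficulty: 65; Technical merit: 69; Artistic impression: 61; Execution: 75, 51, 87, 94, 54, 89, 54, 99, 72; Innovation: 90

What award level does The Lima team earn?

Execution: drop 51 → average of remaining 8 = 624/8 = 78
Weighted total:
  Originality 46 × 0.22 = 10.12
  Difficulty 65 × 0.26 = 16.9
  Technical merit 69 × 0.06 = 4.14
  Artistic impression 61 × 0.2 = 12.2
  Execution 78 × 0.07 = 5.46
  Innovation 90 × 0.19 = 17.1
Sum = 65.92
65.92 is ≥ 65.5 and < 89 → Proficient

Proficient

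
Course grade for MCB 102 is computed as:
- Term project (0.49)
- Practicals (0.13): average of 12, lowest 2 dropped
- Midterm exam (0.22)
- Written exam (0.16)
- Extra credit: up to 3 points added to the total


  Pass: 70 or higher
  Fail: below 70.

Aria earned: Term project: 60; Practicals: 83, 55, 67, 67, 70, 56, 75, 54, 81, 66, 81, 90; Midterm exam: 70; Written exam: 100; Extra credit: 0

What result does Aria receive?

Pass

Practicals: drop 54, 55 → average of remaining 10 = 736/10 = 73.6
Weighted total:
  Term project 60 × 0.49 = 29.4
  Practicals 73.6 × 0.13 = 9.568
  Midterm exam 70 × 0.22 = 15.4
  Written exam 100 × 0.16 = 16
Sum = 70.368
Extra credit: 70.368 + 0 = 70.368
70.368 ≥ 70 → Pass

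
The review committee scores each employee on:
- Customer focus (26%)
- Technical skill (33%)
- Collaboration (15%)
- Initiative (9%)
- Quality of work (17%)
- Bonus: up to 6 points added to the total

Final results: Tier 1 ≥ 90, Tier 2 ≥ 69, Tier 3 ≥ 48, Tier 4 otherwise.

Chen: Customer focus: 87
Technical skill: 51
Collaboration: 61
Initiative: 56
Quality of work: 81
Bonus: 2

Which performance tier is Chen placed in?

Weighted total:
  Customer focus 87 × 0.26 = 22.62
  Technical skill 51 × 0.33 = 16.83
  Collaboration 61 × 0.15 = 9.15
  Initiative 56 × 0.09 = 5.04
  Quality of work 81 × 0.17 = 13.77
Sum = 67.41
Bonus: 67.41 + 2 = 69.41
69.41 is ≥ 69 and < 90 → Tier 2

Tier 2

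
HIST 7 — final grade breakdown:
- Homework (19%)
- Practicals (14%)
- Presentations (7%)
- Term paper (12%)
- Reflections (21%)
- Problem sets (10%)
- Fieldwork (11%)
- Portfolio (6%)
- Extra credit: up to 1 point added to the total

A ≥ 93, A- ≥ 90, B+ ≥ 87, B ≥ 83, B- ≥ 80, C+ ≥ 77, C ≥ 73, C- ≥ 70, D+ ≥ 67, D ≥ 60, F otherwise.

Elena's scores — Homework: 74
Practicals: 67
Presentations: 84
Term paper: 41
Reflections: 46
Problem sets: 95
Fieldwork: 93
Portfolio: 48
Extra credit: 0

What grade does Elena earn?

D

Weighted total:
  Homework 74 × 0.19 = 14.06
  Practicals 67 × 0.14 = 9.38
  Presentations 84 × 0.07 = 5.88
  Term paper 41 × 0.12 = 4.92
  Reflections 46 × 0.21 = 9.66
  Problem sets 95 × 0.1 = 9.5
  Fieldwork 93 × 0.11 = 10.23
  Portfolio 48 × 0.06 = 2.88
Sum = 66.51
Extra credit: 66.51 + 0 = 66.51
66.51 is ≥ 60 and < 67 → D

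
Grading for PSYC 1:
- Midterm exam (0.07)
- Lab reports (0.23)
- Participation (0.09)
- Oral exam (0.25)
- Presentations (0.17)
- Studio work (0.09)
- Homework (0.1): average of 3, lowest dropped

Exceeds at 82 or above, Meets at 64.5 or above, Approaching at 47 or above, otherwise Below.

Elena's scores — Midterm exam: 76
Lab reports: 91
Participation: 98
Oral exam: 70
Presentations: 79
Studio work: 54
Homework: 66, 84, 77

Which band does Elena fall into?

Meets

Homework: drop 66 → average of remaining 2 = 161/2 = 80.5
Weighted total:
  Midterm exam 76 × 0.07 = 5.32
  Lab reports 91 × 0.23 = 20.93
  Participation 98 × 0.09 = 8.82
  Oral exam 70 × 0.25 = 17.5
  Presentations 79 × 0.17 = 13.43
  Studio work 54 × 0.09 = 4.86
  Homework 80.5 × 0.1 = 8.05
Sum = 78.91
78.91 is ≥ 64.5 and < 82 → Meets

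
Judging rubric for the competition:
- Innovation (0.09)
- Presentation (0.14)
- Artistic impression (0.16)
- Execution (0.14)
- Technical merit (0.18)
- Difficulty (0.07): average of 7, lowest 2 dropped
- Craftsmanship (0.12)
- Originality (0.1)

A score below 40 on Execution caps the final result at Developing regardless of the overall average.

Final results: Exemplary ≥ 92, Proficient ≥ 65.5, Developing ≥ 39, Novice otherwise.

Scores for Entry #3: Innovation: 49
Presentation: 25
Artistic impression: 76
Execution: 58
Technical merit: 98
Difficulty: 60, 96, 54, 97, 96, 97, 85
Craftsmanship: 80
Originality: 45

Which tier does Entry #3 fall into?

Difficulty: drop 54, 60 → average of remaining 5 = 471/5 = 94.2
Execution score 58 ≥ 40: minimum met.
Weighted total:
  Innovation 49 × 0.09 = 4.41
  Presentation 25 × 0.14 = 3.5
  Artistic impression 76 × 0.16 = 12.16
  Execution 58 × 0.14 = 8.12
  Technical merit 98 × 0.18 = 17.64
  Difficulty 94.2 × 0.07 = 6.594
  Craftsmanship 80 × 0.12 = 9.6
  Originality 45 × 0.1 = 4.5
Sum = 66.524
66.524 is ≥ 65.5 and < 92 → Proficient

Proficient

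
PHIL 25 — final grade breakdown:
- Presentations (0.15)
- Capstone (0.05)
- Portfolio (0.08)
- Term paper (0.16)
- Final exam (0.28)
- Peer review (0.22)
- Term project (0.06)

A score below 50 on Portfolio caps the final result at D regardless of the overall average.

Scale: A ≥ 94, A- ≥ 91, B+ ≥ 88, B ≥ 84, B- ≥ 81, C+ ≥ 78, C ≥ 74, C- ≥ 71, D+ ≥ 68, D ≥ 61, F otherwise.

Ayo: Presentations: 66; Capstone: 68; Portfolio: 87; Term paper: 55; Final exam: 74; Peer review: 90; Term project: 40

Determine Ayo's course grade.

Portfolio score 87 ≥ 50: minimum met.
Weighted total:
  Presentations 66 × 0.15 = 9.9
  Capstone 68 × 0.05 = 3.4
  Portfolio 87 × 0.08 = 6.96
  Term paper 55 × 0.16 = 8.8
  Final exam 74 × 0.28 = 20.72
  Peer review 90 × 0.22 = 19.8
  Term project 40 × 0.06 = 2.4
Sum = 71.98
71.98 is ≥ 71 and < 74 → C-

C-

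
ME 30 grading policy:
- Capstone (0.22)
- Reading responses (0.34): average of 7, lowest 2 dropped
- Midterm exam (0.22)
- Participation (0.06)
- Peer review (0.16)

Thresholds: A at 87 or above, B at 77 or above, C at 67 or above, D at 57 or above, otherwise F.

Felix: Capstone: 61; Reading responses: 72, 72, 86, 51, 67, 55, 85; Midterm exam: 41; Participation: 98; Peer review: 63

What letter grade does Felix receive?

Reading responses: drop 51, 55 → average of remaining 5 = 382/5 = 76.4
Weighted total:
  Capstone 61 × 0.22 = 13.42
  Reading responses 76.4 × 0.34 = 25.976
  Midterm exam 41 × 0.22 = 9.02
  Participation 98 × 0.06 = 5.88
  Peer review 63 × 0.16 = 10.08
Sum = 64.376
64.376 is ≥ 57 and < 67 → D

D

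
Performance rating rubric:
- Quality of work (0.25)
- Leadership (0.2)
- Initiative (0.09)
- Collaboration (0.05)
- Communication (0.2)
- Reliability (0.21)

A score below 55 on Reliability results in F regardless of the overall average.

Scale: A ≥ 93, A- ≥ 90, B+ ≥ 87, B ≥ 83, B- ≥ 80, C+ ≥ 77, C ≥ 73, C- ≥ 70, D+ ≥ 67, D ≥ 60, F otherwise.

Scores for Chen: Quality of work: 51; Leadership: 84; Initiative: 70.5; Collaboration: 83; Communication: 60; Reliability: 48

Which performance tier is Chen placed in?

F

Reliability score 48 < 55: minimum not met.
Weighted total:
  Quality of work 51 × 0.25 = 12.75
  Leadership 84 × 0.2 = 16.8
  Initiative 70.5 × 0.09 = 6.345
  Collaboration 83 × 0.05 = 4.15
  Communication 60 × 0.2 = 12
  Reliability 48 × 0.21 = 10.08
Sum = 62.125
Because the Reliability minimum was not met, the result is F.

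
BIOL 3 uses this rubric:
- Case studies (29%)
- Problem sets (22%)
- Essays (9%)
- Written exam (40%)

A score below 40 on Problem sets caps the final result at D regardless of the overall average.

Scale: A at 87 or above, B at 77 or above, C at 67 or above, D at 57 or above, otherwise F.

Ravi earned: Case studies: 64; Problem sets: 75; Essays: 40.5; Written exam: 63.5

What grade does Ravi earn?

D

Problem sets score 75 ≥ 40: minimum met.
Weighted total:
  Case studies 64 × 0.29 = 18.56
  Problem sets 75 × 0.22 = 16.5
  Essays 40.5 × 0.09 = 3.645
  Written exam 63.5 × 0.4 = 25.4
Sum = 64.105
64.105 is ≥ 57 and < 67 → D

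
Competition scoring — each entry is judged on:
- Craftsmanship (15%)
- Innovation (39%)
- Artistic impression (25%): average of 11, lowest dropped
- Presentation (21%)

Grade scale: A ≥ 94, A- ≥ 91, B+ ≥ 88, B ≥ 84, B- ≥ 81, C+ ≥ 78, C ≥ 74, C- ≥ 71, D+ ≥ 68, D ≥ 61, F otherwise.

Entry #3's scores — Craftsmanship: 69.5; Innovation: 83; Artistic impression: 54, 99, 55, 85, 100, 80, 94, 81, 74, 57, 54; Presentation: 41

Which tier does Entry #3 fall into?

D+

Artistic impression: drop 54 → average of remaining 10 = 779/10 = 77.9
Weighted total:
  Craftsmanship 69.5 × 0.15 = 10.425
  Innovation 83 × 0.39 = 32.37
  Artistic impression 77.9 × 0.25 = 19.475
  Presentation 41 × 0.21 = 8.61
Sum = 70.88
70.88 is ≥ 68 and < 71 → D+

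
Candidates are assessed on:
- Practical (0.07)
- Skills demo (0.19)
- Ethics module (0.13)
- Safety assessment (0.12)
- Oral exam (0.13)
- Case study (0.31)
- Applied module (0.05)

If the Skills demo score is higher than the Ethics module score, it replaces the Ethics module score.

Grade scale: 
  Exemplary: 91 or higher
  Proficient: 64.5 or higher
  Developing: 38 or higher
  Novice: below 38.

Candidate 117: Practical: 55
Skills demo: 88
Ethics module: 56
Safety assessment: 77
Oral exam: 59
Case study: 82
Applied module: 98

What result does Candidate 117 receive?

Skills demo (88) > Ethics module (56), so Ethics module counts as 88.
Weighted total:
  Practical 55 × 0.07 = 3.85
  Skills demo 88 × 0.19 = 16.72
  Ethics module 88 × 0.13 = 11.44
  Safety assessment 77 × 0.12 = 9.24
  Oral exam 59 × 0.13 = 7.67
  Case study 82 × 0.31 = 25.42
  Applied module 98 × 0.05 = 4.9
Sum = 79.24
79.24 is ≥ 64.5 and < 91 → Proficient

Proficient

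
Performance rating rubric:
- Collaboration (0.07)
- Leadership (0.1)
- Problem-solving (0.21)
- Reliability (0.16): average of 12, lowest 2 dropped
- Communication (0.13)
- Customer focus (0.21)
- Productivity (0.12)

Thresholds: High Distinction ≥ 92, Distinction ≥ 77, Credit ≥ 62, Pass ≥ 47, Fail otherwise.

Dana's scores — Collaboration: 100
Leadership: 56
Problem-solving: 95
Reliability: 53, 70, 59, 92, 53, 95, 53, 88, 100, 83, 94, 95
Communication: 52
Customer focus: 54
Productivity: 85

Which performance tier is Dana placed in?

Reliability: drop 53, 53 → average of remaining 10 = 829/10 = 82.9
Weighted total:
  Collaboration 100 × 0.07 = 7
  Leadership 56 × 0.1 = 5.6
  Problem-solving 95 × 0.21 = 19.95
  Reliability 82.9 × 0.16 = 13.264
  Communication 52 × 0.13 = 6.76
  Customer focus 54 × 0.21 = 11.34
  Productivity 85 × 0.12 = 10.2
Sum = 74.114
74.114 is ≥ 62 and < 77 → Credit

Credit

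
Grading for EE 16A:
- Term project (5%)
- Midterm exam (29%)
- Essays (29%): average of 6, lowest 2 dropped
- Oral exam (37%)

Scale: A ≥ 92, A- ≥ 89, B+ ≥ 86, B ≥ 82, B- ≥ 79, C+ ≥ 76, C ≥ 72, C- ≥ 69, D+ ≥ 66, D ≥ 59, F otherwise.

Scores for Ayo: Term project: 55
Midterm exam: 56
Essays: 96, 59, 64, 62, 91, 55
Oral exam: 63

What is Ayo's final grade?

Essays: drop 55, 59 → average of remaining 4 = 313/4 = 78.25
Weighted total:
  Term project 55 × 0.05 = 2.75
  Midterm exam 56 × 0.29 = 16.24
  Essays 78.25 × 0.29 = 22.6925
  Oral exam 63 × 0.37 = 23.31
Sum = 64.9925
64.9925 is ≥ 59 and < 66 → D

D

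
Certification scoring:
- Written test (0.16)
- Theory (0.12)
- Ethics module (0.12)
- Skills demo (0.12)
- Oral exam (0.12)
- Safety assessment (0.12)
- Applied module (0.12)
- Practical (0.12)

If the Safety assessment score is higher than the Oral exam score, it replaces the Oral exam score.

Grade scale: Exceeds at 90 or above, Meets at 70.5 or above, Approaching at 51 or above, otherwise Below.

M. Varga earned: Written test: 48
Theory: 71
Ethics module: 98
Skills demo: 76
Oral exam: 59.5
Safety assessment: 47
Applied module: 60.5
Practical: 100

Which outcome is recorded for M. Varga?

Safety assessment (47) ≤ Oral exam (59.5), so Oral exam stays at 59.5.
Weighted total:
  Written test 48 × 0.16 = 7.68
  Theory 71 × 0.12 = 8.52
  Ethics module 98 × 0.12 = 11.76
  Skills demo 76 × 0.12 = 9.12
  Oral exam 59.5 × 0.12 = 7.14
  Safety assessment 47 × 0.12 = 5.64
  Applied module 60.5 × 0.12 = 7.26
  Practical 100 × 0.12 = 12
Sum = 69.12
69.12 is ≥ 51 and < 70.5 → Approaching

Approaching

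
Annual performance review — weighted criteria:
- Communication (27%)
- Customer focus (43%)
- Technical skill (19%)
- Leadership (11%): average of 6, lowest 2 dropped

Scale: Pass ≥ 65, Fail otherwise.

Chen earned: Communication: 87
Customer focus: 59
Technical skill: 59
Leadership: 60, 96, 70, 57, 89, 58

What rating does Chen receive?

Leadership: drop 57, 58 → average of remaining 4 = 315/4 = 78.75
Weighted total:
  Communication 87 × 0.27 = 23.49
  Customer focus 59 × 0.43 = 25.37
  Technical skill 59 × 0.19 = 11.21
  Leadership 78.75 × 0.11 = 8.6625
Sum = 68.7325
68.7325 ≥ 65 → Pass

Pass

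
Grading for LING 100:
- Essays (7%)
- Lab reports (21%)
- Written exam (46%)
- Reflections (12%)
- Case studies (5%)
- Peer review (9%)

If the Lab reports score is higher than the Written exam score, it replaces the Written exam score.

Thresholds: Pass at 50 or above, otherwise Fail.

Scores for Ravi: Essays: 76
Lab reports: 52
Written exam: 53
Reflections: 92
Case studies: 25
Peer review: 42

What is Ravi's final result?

Pass

Lab reports (52) ≤ Written exam (53), so Written exam stays at 53.
Weighted total:
  Essays 76 × 0.07 = 5.32
  Lab reports 52 × 0.21 = 10.92
  Written exam 53 × 0.46 = 24.38
  Reflections 92 × 0.12 = 11.04
  Case studies 25 × 0.05 = 1.25
  Peer review 42 × 0.09 = 3.78
Sum = 56.69
56.69 ≥ 50 → Pass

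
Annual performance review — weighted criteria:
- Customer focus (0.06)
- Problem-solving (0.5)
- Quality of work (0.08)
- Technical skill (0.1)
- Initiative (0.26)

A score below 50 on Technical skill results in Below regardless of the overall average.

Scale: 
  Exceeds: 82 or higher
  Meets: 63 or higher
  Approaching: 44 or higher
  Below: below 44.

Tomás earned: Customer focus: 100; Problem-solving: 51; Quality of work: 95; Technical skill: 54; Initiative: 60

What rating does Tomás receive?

Approaching

Technical skill score 54 ≥ 50: minimum met.
Weighted total:
  Customer focus 100 × 0.06 = 6
  Problem-solving 51 × 0.5 = 25.5
  Quality of work 95 × 0.08 = 7.6
  Technical skill 54 × 0.1 = 5.4
  Initiative 60 × 0.26 = 15.6
Sum = 60.1
60.1 is ≥ 44 and < 63 → Approaching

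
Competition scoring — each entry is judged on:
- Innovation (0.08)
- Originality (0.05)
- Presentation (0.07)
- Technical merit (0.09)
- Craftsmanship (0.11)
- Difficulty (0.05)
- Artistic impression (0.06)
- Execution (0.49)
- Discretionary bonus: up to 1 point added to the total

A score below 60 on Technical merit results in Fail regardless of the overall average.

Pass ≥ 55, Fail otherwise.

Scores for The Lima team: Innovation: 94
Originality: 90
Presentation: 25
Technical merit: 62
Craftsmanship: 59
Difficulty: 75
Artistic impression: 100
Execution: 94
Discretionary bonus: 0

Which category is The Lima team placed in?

Pass

Technical merit score 62 ≥ 60: minimum met.
Weighted total:
  Innovation 94 × 0.08 = 7.52
  Originality 90 × 0.05 = 4.5
  Presentation 25 × 0.07 = 1.75
  Technical merit 62 × 0.09 = 5.58
  Craftsmanship 59 × 0.11 = 6.49
  Difficulty 75 × 0.05 = 3.75
  Artistic impression 100 × 0.06 = 6
  Execution 94 × 0.49 = 46.06
Sum = 81.65
Discretionary bonus: 81.65 + 0 = 81.65
81.65 ≥ 55 → Pass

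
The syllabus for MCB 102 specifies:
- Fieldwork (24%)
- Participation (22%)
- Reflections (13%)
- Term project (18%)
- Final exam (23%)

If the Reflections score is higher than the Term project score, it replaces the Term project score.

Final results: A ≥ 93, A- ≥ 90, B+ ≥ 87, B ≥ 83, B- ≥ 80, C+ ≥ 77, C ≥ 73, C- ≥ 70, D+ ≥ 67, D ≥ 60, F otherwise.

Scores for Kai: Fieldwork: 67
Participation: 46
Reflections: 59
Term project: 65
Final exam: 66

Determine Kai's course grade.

D

Reflections (59) ≤ Term project (65), so Term project stays at 65.
Weighted total:
  Fieldwork 67 × 0.24 = 16.08
  Participation 46 × 0.22 = 10.12
  Reflections 59 × 0.13 = 7.67
  Term project 65 × 0.18 = 11.7
  Final exam 66 × 0.23 = 15.18
Sum = 60.75
60.75 is ≥ 60 and < 67 → D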